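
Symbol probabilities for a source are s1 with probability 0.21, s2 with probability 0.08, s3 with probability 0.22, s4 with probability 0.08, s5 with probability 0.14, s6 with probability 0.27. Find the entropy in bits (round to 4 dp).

H = −Σ pᵢ log₂ pᵢ.
−0.21·log₂(0.21) = 0.4728
−0.08·log₂(0.08) = 0.2915
−0.22·log₂(0.22) = 0.4806
−0.08·log₂(0.08) = 0.2915
−0.14·log₂(0.14) = 0.3971
−0.27·log₂(0.27) = 0.5100
Sum ≈ 2.4435 → 2.4435 bits.

2.4435 bits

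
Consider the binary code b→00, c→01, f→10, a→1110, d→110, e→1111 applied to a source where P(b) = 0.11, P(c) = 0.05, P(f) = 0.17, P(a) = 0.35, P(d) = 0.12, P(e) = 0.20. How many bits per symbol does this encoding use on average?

L̄ = Σ pᵢ·ℓᵢ = 0.11·2 + 0.05·2 + 0.17·2 + 0.35·4 + 0.12·3 + 0.20·4 = 3.22 bits/symbol.

3.22 bits/symbol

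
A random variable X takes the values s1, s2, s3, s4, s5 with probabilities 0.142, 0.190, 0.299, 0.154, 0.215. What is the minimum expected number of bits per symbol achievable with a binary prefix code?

Repeatedly combine the two least-probable nodes; the expected code length is the sum of the merged weights.
merge 71/500 + 77/500 → 37/125
merge 19/100 + 43/200 → 81/200
merge 37/125 + 299/1000 → 119/200
merge 81/200 + 119/200 → 1
L = 37/125 + 81/200 + 119/200 + 1 = 287/125 = 2.296 bits/symbol.

2.296 bits/symbol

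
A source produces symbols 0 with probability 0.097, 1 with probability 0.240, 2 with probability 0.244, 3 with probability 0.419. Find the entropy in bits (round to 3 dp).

1.843 bits

H = −Σ pᵢ log₂ pᵢ.
−0.097·log₂(0.097) = 0.3265
−0.240·log₂(0.240) = 0.4941
−0.244·log₂(0.244) = 0.4966
−0.419·log₂(0.419) = 0.5258
Sum ≈ 1.8430 → 1.843 bits.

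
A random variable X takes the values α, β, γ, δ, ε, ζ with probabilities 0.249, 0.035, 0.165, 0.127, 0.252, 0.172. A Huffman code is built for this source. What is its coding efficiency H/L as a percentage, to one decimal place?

97.0%

Entropy H = −Σ p log₂ p ≈ 2.4136 bits.
Huffman merges: 7/200+127/1000→81/500; 81/500+33/200→327/1000; 43/250+249/1000→421/1000; 63/250+327/1000→579/1000; 421/1000+579/1000→1. L = 2489/1000 ≈ 2.4890.
Efficiency = H/L = 2.4136/2.4890 = 97.0%.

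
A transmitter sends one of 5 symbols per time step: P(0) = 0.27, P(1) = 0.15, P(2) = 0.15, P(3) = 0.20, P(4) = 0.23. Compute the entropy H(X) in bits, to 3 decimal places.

2.283 bits

H = −Σ pᵢ log₂ pᵢ.
−0.27·log₂(0.27) = 0.5100
−0.15·log₂(0.15) = 0.4105
−0.15·log₂(0.15) = 0.4105
−0.20·log₂(0.20) = 0.4644
−0.23·log₂(0.23) = 0.4877
Sum ≈ 2.2832 → 2.283 bits.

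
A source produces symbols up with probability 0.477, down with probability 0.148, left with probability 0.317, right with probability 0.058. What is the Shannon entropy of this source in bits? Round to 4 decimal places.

H = −Σ pᵢ log₂ pᵢ.
−0.477·log₂(0.477) = 0.5094
−0.148·log₂(0.148) = 0.4079
−0.317·log₂(0.317) = 0.5254
−0.058·log₂(0.058) = 0.2383
Sum ≈ 1.6810 → 1.6810 bits.

1.6810 bits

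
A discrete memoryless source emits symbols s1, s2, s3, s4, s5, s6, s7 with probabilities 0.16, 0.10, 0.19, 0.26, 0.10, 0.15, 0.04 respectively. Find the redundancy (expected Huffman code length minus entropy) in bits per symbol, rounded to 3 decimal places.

0.046 bits

Entropy H = −Σ p log₂ p ≈ 2.6442 bits.
Huffman merges: 1/25+1/10→7/50; 1/10+7/50→6/25; 3/20+4/25→31/100; 19/100+6/25→43/100; 13/50+31/100→57/100; 43/100+57/100→1. L = 269/100 ≈ 2.6900.
L − H = 2.6900 − 2.6442 = 0.046 bits.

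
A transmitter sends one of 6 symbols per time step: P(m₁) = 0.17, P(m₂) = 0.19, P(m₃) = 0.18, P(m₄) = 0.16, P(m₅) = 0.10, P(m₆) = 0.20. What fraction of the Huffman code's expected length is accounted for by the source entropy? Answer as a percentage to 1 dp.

Entropy H = −Σ p log₂ p ≈ 2.5547 bits.
Huffman merges: 1/10+4/25→13/50; 17/100+9/50→7/20; 19/100+1/5→39/100; 13/50+7/20→61/100; 39/100+61/100→1. L = 261/100 ≈ 2.6100.
Efficiency = H/L = 2.5547/2.6100 = 97.9%.

97.9%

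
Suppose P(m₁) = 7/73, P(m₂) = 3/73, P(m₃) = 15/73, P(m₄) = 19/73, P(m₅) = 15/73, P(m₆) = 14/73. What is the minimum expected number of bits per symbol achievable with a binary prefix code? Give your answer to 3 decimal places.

Repeatedly combine the two least-probable nodes; the expected code length is the sum of the merged weights.
merge 3/73 + 7/73 → 10/73
merge 10/73 + 14/73 → 24/73
merge 15/73 + 15/73 → 30/73
merge 19/73 + 24/73 → 43/73
merge 30/73 + 43/73 → 1
L = 10/73 + 24/73 + 30/73 + 43/73 + 1 = 180/73 ≈ 2.466 bits/symbol.

2.466 bits/symbol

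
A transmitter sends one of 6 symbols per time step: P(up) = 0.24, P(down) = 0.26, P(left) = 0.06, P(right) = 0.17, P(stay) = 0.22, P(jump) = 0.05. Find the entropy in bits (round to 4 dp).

2.3742 bits

H = −Σ pᵢ log₂ pᵢ.
−0.24·log₂(0.24) = 0.4941
−0.26·log₂(0.26) = 0.5053
−0.06·log₂(0.06) = 0.2435
−0.17·log₂(0.17) = 0.4346
−0.22·log₂(0.22) = 0.4806
−0.05·log₂(0.05) = 0.2161
Sum ≈ 2.3742 → 2.3742 bits.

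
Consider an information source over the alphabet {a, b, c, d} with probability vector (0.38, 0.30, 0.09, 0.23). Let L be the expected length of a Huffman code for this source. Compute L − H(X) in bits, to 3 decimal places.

Entropy H = −Σ p log₂ p ≈ 1.8519 bits.
Huffman merges: 9/100+23/100→8/25; 3/10+8/25→31/50; 19/50+31/50→1. L = 97/50 ≈ 1.9400.
L − H = 1.9400 − 1.8519 = 0.088 bits.

0.088 bits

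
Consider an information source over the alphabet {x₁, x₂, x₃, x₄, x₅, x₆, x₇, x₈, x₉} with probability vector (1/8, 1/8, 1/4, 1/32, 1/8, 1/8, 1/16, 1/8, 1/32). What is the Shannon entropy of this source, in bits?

2.9375 bits

Each probability is a power of 1/2, so log₂(1/p) is an integer.
H = Σ p·log₂(1/p) = 1/8·3 + 1/8·3 + 1/4·2 + 1/32·5 + 1/8·3 + 1/8·3 + 1/16·4 + 1/8·3 + 1/32·5 = 2.9375 bits.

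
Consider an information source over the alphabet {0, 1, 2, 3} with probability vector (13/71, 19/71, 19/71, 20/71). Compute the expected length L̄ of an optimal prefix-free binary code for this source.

2 bits/symbol

Repeatedly combine the two least-probable nodes; the expected code length is the sum of the merged weights.
merge 13/71 + 19/71 → 32/71
merge 19/71 + 20/71 → 39/71
merge 32/71 + 39/71 → 1
L = 32/71 + 39/71 + 1 = 2 bits/symbol.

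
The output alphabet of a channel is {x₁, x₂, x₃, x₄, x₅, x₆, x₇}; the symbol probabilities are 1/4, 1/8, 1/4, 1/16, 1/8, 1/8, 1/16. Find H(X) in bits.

Each probability is a power of 1/2, so log₂(1/p) is an integer.
H = Σ p·log₂(1/p) = 1/4·2 + 1/8·3 + 1/4·2 + 1/16·4 + 1/8·3 + 1/8·3 + 1/16·4 = 2.625 bits.

2.625 bits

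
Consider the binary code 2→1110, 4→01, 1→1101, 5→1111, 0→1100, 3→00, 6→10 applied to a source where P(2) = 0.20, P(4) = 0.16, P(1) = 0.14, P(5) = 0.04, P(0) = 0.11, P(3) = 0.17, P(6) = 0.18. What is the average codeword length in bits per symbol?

2.98 bits/symbol

L̄ = Σ pᵢ·ℓᵢ = 0.20·4 + 0.16·2 + 0.14·4 + 0.04·4 + 0.11·4 + 0.17·2 + 0.18·2 = 2.98 bits/symbol.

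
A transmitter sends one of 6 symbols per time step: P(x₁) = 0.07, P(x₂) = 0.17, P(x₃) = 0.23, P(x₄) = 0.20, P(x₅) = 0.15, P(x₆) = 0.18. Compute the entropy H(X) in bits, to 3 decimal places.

H = −Σ pᵢ log₂ pᵢ.
−0.07·log₂(0.07) = 0.2686
−0.17·log₂(0.17) = 0.4346
−0.23·log₂(0.23) = 0.4877
−0.20·log₂(0.20) = 0.4644
−0.15·log₂(0.15) = 0.4105
−0.18·log₂(0.18) = 0.4453
Sum ≈ 2.5110 → 2.511 bits.

2.511 bits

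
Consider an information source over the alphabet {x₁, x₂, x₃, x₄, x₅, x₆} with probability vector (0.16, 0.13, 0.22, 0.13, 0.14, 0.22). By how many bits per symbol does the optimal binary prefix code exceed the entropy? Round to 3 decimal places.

0.013 bits

Entropy H = −Σ p log₂ p ≈ 2.5466 bits.
Huffman merges: 13/100+13/100→13/50; 7/50+4/25→3/10; 11/50+11/50→11/25; 13/50+3/10→14/25; 11/25+14/25→1. L = 64/25 ≈ 2.5600.
L − H = 2.5600 − 2.5466 = 0.013 bits.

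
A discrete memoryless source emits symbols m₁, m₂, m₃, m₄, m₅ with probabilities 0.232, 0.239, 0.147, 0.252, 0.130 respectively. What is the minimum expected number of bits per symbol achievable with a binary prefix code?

2.277 bits/symbol

Repeatedly combine the two least-probable nodes; the expected code length is the sum of the merged weights.
merge 13/100 + 147/1000 → 277/1000
merge 29/125 + 239/1000 → 471/1000
merge 63/250 + 277/1000 → 529/1000
merge 471/1000 + 529/1000 → 1
L = 277/1000 + 471/1000 + 529/1000 + 1 = 2277/1000 = 2.277 bits/symbol.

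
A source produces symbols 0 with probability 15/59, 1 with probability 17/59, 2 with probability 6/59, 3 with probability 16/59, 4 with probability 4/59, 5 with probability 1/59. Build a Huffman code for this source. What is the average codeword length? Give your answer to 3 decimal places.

Repeatedly combine the two least-probable nodes; the expected code length is the sum of the merged weights.
merge 1/59 + 4/59 → 5/59
merge 5/59 + 6/59 → 11/59
merge 11/59 + 15/59 → 26/59
merge 16/59 + 17/59 → 33/59
merge 26/59 + 33/59 → 1
L = 5/59 + 11/59 + 26/59 + 33/59 + 1 = 134/59 ≈ 2.271 bits/symbol.

2.271 bits/symbol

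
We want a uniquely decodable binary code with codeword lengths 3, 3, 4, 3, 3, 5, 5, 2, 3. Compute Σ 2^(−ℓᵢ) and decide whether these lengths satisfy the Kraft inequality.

1; yes

With common denominator 2^5 = 32: Σ 2^(−ℓᵢ) = 4/32 + 4/32 + 2/32 + 4/32 + 4/32 + 1/32 + 1/32 + 8/32 + 4/32 = 32/32 = 1.
Kraft's inequality requires Σ ≤ 1; here Σ = 1 ≤ 1, so such a prefix code exists.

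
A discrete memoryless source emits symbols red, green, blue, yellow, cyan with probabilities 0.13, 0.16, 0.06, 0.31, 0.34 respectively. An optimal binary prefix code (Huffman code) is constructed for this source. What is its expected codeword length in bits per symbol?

2.19 bits/symbol

Repeatedly combine the two least-probable nodes; the expected code length is the sum of the merged weights.
merge 3/50 + 13/100 → 19/100
merge 4/25 + 19/100 → 7/20
merge 31/100 + 17/50 → 13/20
merge 7/20 + 13/20 → 1
L = 19/100 + 7/20 + 13/20 + 1 = 219/100 = 2.19 bits/symbol.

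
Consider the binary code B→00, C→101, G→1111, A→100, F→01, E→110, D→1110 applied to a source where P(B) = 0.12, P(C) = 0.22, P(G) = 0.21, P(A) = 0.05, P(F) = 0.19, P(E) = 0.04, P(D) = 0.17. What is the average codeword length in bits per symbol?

L̄ = Σ pᵢ·ℓᵢ = 0.12·2 + 0.22·3 + 0.21·4 + 0.05·3 + 0.19·2 + 0.04·3 + 0.17·4 = 3.07 bits/symbol.

3.07 bits/symbol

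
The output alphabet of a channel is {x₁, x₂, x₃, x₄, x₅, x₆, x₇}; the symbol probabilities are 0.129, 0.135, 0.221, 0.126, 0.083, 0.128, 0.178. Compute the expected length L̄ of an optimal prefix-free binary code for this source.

2.779 bits/symbol

Repeatedly combine the two least-probable nodes; the expected code length is the sum of the merged weights.
merge 83/1000 + 63/500 → 209/1000
merge 16/125 + 129/1000 → 257/1000
merge 27/200 + 89/500 → 313/1000
merge 209/1000 + 221/1000 → 43/100
merge 257/1000 + 313/1000 → 57/100
merge 43/100 + 57/100 → 1
L = 209/1000 + 257/1000 + 313/1000 + 43/100 + 57/100 + 1 = 2779/1000 = 2.779 bits/symbol.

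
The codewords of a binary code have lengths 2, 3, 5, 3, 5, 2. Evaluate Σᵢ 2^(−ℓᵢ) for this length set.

0.8125

With common denominator 2^5 = 32: Σ 2^(−ℓᵢ) = 8/32 + 4/32 + 1/32 + 4/32 + 1/32 + 8/32 = 26/32 = 0.8125.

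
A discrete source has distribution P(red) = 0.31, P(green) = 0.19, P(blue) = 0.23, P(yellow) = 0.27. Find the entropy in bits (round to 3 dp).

1.977 bits

H = −Σ pᵢ log₂ pᵢ.
−0.31·log₂(0.31) = 0.5238
−0.19·log₂(0.19) = 0.4552
−0.23·log₂(0.23) = 0.4877
−0.27·log₂(0.27) = 0.5100
Sum ≈ 1.9767 → 1.977 bits.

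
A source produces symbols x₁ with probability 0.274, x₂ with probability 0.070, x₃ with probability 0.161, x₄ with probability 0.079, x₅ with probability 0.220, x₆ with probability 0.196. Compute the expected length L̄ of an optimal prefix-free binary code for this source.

2.459 bits/symbol

Repeatedly combine the two least-probable nodes; the expected code length is the sum of the merged weights.
merge 7/100 + 79/1000 → 149/1000
merge 149/1000 + 161/1000 → 31/100
merge 49/250 + 11/50 → 52/125
merge 137/500 + 31/100 → 73/125
merge 52/125 + 73/125 → 1
L = 149/1000 + 31/100 + 52/125 + 73/125 + 1 = 2459/1000 = 2.459 bits/symbol.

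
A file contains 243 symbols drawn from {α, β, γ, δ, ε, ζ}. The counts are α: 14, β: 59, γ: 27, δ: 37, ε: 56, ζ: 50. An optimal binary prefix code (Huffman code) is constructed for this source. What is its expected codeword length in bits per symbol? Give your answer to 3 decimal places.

Probabilities are the counts divided by 243.
Repeatedly combine the two least-probable nodes; the expected code length is the sum of the merged weights.
merge 14/243 + 1/9 → 41/243
merge 37/243 + 41/243 → 26/81
merge 50/243 + 56/243 → 106/243
merge 59/243 + 26/81 → 137/243
merge 106/243 + 137/243 → 1
L = 41/243 + 26/81 + 106/243 + 137/243 + 1 = 605/243 ≈ 2.490 bits/symbol.

2.490 bits/symbol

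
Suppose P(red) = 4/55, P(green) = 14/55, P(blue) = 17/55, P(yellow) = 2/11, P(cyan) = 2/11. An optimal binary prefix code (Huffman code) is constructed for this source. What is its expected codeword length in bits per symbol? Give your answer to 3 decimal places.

2.255 bits/symbol

Repeatedly combine the two least-probable nodes; the expected code length is the sum of the merged weights.
merge 4/55 + 2/11 → 14/55
merge 2/11 + 14/55 → 24/55
merge 14/55 + 17/55 → 31/55
merge 24/55 + 31/55 → 1
L = 14/55 + 24/55 + 31/55 + 1 = 124/55 ≈ 2.255 bits/symbol.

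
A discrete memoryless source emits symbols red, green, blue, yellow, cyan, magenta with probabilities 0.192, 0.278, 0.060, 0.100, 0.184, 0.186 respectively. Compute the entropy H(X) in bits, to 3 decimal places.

2.447 bits

H = −Σ pᵢ log₂ pᵢ.
−0.192·log₂(0.192) = 0.4571
−0.278·log₂(0.278) = 0.5134
−0.060·log₂(0.060) = 0.2435
−0.100·log₂(0.100) = 0.3322
−0.184·log₂(0.184) = 0.4494
−0.186·log₂(0.186) = 0.4514
Sum ≈ 2.4470 → 2.447 bits.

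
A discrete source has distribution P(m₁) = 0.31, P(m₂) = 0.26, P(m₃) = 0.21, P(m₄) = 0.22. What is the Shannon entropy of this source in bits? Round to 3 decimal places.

H = −Σ pᵢ log₂ pᵢ.
−0.31·log₂(0.31) = 0.5238
−0.26·log₂(0.26) = 0.5053
−0.21·log₂(0.21) = 0.4728
−0.22·log₂(0.22) = 0.4806
Sum ≈ 1.9825 → 1.982 bits.

1.982 bits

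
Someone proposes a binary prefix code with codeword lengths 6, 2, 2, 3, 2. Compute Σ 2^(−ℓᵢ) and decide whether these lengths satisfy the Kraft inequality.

0.890625; yes

With common denominator 2^6 = 64: Σ 2^(−ℓᵢ) = 1/64 + 16/64 + 16/64 + 8/64 + 16/64 = 57/64 = 0.890625.
Kraft's inequality requires Σ ≤ 1; here Σ = 0.890625 ≤ 1, so such a prefix code exists.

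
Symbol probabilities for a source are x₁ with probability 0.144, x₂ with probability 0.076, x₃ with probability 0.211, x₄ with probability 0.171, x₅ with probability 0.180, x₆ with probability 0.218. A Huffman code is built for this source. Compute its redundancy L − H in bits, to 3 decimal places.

0.052 bits

Entropy H = −Σ p log₂ p ≈ 2.5189 bits.
Huffman merges: 19/250+18/125→11/50; 171/1000+9/50→351/1000; 211/1000+109/500→429/1000; 11/50+351/1000→571/1000; 429/1000+571/1000→1. L = 2571/1000 ≈ 2.5710.
L − H = 2.5710 − 2.5189 = 0.052 bits.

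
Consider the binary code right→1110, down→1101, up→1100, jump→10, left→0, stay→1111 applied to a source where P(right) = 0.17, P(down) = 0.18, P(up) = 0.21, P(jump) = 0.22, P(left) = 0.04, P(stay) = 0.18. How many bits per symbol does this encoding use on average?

3.44 bits/symbol

L̄ = Σ pᵢ·ℓᵢ = 0.17·4 + 0.18·4 + 0.21·4 + 0.22·2 + 0.04·1 + 0.18·4 = 3.44 bits/symbol.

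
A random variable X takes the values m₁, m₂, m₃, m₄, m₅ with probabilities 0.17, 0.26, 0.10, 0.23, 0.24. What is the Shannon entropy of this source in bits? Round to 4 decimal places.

H = −Σ pᵢ log₂ pᵢ.
−0.17·log₂(0.17) = 0.4346
−0.26·log₂(0.26) = 0.5053
−0.10·log₂(0.10) = 0.3322
−0.23·log₂(0.23) = 0.4877
−0.24·log₂(0.24) = 0.4941
Sum ≈ 2.2539 → 2.2539 bits.

2.2539 bits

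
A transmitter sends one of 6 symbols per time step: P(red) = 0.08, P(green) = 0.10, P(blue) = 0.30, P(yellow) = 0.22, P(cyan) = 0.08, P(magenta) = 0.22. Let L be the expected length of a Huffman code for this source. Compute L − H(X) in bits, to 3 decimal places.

Entropy H = −Σ p log₂ p ≈ 2.3974 bits.
Huffman merges: 2/25+2/25→4/25; 1/10+4/25→13/50; 11/50+11/50→11/25; 13/50+3/10→14/25; 11/25+14/25→1. L = 121/50 ≈ 2.4200.
L − H = 2.4200 − 2.3974 = 0.023 bits.

0.023 bits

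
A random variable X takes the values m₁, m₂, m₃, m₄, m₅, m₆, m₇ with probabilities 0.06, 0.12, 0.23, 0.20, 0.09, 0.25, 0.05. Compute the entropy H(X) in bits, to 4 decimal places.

2.5914 bits

H = −Σ pᵢ log₂ pᵢ.
−0.06·log₂(0.06) = 0.2435
−0.12·log₂(0.12) = 0.3671
−0.23·log₂(0.23) = 0.4877
−0.20·log₂(0.20) = 0.4644
−0.09·log₂(0.09) = 0.3127
−0.25·log₂(0.25) = 0.5000
−0.05·log₂(0.05) = 0.2161
Sum ≈ 2.5914 → 2.5914 bits.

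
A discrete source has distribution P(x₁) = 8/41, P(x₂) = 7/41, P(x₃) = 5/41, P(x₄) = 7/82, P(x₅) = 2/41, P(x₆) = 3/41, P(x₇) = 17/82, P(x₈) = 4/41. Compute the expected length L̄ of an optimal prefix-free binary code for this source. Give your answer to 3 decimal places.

Repeatedly combine the two least-probable nodes; the expected code length is the sum of the merged weights.
merge 2/41 + 3/41 → 5/41
merge 7/82 + 4/41 → 15/82
merge 5/41 + 5/41 → 10/41
merge 7/41 + 15/82 → 29/82
merge 8/41 + 17/82 → 33/82
merge 10/41 + 29/82 → 49/82
merge 33/82 + 49/82 → 1
L = 5/41 + 15/82 + 10/41 + 29/82 + 33/82 + 49/82 + 1 = 119/41 ≈ 2.902 bits/symbol.

2.902 bits/symbol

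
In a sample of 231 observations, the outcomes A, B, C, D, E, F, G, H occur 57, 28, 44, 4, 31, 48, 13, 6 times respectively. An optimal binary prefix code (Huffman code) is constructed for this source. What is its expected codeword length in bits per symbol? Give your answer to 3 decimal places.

2.688 bits/symbol

Probabilities are the counts divided by 231.
Repeatedly combine the two least-probable nodes; the expected code length is the sum of the merged weights.
merge 4/231 + 2/77 → 10/231
merge 10/231 + 13/231 → 23/231
merge 23/231 + 4/33 → 17/77
merge 31/231 + 4/21 → 25/77
merge 16/77 + 17/77 → 3/7
merge 19/77 + 25/77 → 4/7
merge 3/7 + 4/7 → 1
L = 10/231 + 23/231 + 17/77 + 25/77 + 3/7 + 4/7 + 1 = 207/77 ≈ 2.688 bits/symbol.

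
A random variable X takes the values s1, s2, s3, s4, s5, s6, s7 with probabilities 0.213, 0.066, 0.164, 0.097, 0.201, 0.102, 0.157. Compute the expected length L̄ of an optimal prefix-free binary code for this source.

Repeatedly combine the two least-probable nodes; the expected code length is the sum of the merged weights.
merge 33/500 + 97/1000 → 163/1000
merge 51/500 + 157/1000 → 259/1000
merge 163/1000 + 41/250 → 327/1000
merge 201/1000 + 213/1000 → 207/500
merge 259/1000 + 327/1000 → 293/500
merge 207/500 + 293/500 → 1
L = 163/1000 + 259/1000 + 327/1000 + 207/500 + 293/500 + 1 = 2749/1000 = 2.749 bits/symbol.

2.749 bits/symbol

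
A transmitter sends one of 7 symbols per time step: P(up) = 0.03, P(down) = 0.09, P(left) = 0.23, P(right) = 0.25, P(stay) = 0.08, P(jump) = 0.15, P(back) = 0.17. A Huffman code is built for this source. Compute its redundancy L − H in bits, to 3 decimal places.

0.041 bits

Entropy H = −Σ p log₂ p ≈ 2.5887 bits.
Huffman merges: 3/100+2/25→11/100; 9/100+11/100→1/5; 3/20+17/100→8/25; 1/5+23/100→43/100; 1/4+8/25→57/100; 43/100+57/100→1. L = 263/100 ≈ 2.6300.
L − H = 2.6300 − 2.5887 = 0.041 bits.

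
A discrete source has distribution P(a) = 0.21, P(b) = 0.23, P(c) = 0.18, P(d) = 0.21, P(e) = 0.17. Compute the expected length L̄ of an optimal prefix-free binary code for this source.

Repeatedly combine the two least-probable nodes; the expected code length is the sum of the merged weights.
merge 17/100 + 9/50 → 7/20
merge 21/100 + 21/100 → 21/50
merge 23/100 + 7/20 → 29/50
merge 21/50 + 29/50 → 1
L = 7/20 + 21/50 + 29/50 + 1 = 47/20 = 2.35 bits/symbol.

2.35 bits/symbol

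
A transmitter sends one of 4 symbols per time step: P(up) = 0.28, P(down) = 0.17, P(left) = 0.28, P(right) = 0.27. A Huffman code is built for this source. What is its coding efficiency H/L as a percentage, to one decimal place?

Entropy H = −Σ p log₂ p ≈ 1.9730 bits.
Huffman merges: 17/100+27/100→11/25; 7/25+7/25→14/25; 11/25+14/25→1. L = 2 ≈ 2.0000.
Efficiency = H/L = 1.9730/2.0000 = 98.7%.

98.7%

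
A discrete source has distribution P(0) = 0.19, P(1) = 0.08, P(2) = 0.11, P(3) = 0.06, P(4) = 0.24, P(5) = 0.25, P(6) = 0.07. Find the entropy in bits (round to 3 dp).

H = −Σ pᵢ log₂ pᵢ.
−0.19·log₂(0.19) = 0.4552
−0.08·log₂(0.08) = 0.2915
−0.11·log₂(0.11) = 0.3503
−0.06·log₂(0.06) = 0.2435
−0.24·log₂(0.24) = 0.4941
−0.25·log₂(0.25) = 0.5000
−0.07·log₂(0.07) = 0.2686
Sum ≈ 2.6032 → 2.603 bits.

2.603 bits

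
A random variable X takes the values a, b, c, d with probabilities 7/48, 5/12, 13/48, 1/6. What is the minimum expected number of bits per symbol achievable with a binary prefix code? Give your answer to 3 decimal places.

1.896 bits/symbol

Repeatedly combine the two least-probable nodes; the expected code length is the sum of the merged weights.
merge 7/48 + 1/6 → 5/16
merge 13/48 + 5/16 → 7/12
merge 5/12 + 7/12 → 1
L = 5/16 + 7/12 + 1 = 91/48 ≈ 1.896 bits/symbol.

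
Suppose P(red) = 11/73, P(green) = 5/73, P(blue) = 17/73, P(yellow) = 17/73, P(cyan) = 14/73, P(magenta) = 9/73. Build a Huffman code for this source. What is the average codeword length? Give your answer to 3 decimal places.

Repeatedly combine the two least-probable nodes; the expected code length is the sum of the merged weights.
merge 5/73 + 9/73 → 14/73
merge 11/73 + 14/73 → 25/73
merge 14/73 + 17/73 → 31/73
merge 17/73 + 25/73 → 42/73
merge 31/73 + 42/73 → 1
L = 14/73 + 25/73 + 31/73 + 42/73 + 1 = 185/73 ≈ 2.534 bits/symbol.

2.534 bits/symbol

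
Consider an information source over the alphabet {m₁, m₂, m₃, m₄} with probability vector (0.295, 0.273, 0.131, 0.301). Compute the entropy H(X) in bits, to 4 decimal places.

H = −Σ pᵢ log₂ pᵢ.
−0.295·log₂(0.295) = 0.5196
−0.273·log₂(0.273) = 0.5113
−0.131·log₂(0.131) = 0.3841
−0.301·log₂(0.301) = 0.5214
Sum ≈ 1.9364 → 1.9364 bits.

1.9364 bits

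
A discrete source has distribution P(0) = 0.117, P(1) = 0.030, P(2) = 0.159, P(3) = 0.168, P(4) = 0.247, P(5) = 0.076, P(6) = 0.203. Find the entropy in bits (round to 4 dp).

2.6159 bits

H = −Σ pᵢ log₂ pᵢ.
−0.117·log₂(0.117) = 0.3622
−0.030·log₂(0.030) = 0.1518
−0.159·log₂(0.159) = 0.4218
−0.168·log₂(0.168) = 0.4323
−0.247·log₂(0.247) = 0.4983
−0.076·log₂(0.076) = 0.2826
−0.203·log₂(0.203) = 0.4670
Sum ≈ 2.6159 → 2.6159 bits.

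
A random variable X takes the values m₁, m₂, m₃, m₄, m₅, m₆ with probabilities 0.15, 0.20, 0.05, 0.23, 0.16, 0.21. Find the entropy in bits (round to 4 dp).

H = −Σ pᵢ log₂ pᵢ.
−0.15·log₂(0.15) = 0.4105
−0.20·log₂(0.20) = 0.4644
−0.05·log₂(0.05) = 0.2161
−0.23·log₂(0.23) = 0.4877
−0.16·log₂(0.16) = 0.4230
−0.21·log₂(0.21) = 0.4728
Sum ≈ 2.4745 → 2.4745 bits.

2.4745 bits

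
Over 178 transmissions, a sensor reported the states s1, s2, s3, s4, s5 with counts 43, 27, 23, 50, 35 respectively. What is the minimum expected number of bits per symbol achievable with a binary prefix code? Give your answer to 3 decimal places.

Probabilities are the counts divided by 178.
Repeatedly combine the two least-probable nodes; the expected code length is the sum of the merged weights.
merge 23/178 + 27/178 → 25/89
merge 35/178 + 43/178 → 39/89
merge 25/89 + 25/89 → 50/89
merge 39/89 + 50/89 → 1
L = 25/89 + 39/89 + 50/89 + 1 = 203/89 ≈ 2.281 bits/symbol.

2.281 bits/symbol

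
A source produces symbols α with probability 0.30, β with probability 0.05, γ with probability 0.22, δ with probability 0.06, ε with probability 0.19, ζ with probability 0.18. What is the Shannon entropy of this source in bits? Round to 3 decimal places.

2.362 bits

H = −Σ pᵢ log₂ pᵢ.
−0.30·log₂(0.30) = 0.5211
−0.05·log₂(0.05) = 0.2161
−0.22·log₂(0.22) = 0.4806
−0.06·log₂(0.06) = 0.2435
−0.19·log₂(0.19) = 0.4552
−0.18·log₂(0.18) = 0.4453
Sum ≈ 2.3618 → 2.362 bits.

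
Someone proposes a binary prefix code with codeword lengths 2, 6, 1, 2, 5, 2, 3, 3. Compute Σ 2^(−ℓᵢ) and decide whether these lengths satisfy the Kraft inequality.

With common denominator 2^6 = 64: Σ 2^(−ℓᵢ) = 16/64 + 1/64 + 32/64 + 16/64 + 2/64 + 16/64 + 8/64 + 8/64 = 99/64 = 1.546875.
Kraft's inequality requires Σ ≤ 1; here Σ = 1.546875 > 1, so no such prefix code exists.

1.546875; no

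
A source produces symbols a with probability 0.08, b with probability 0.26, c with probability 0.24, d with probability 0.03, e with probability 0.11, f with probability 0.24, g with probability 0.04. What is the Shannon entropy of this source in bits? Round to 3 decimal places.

H = −Σ pᵢ log₂ pᵢ.
−0.08·log₂(0.08) = 0.2915
−0.26·log₂(0.26) = 0.5053
−0.24·log₂(0.24) = 0.4941
−0.03·log₂(0.03) = 0.1518
−0.11·log₂(0.11) = 0.3503
−0.24·log₂(0.24) = 0.4941
−0.04·log₂(0.04) = 0.1858
Sum ≈ 2.4729 → 2.473 bits.

2.473 bits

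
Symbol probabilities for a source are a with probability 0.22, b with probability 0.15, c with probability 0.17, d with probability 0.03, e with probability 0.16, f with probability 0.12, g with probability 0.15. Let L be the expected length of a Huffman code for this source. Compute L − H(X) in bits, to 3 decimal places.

0.082 bits

Entropy H = −Σ p log₂ p ≈ 2.6781 bits.
Huffman merges: 3/100+3/25→3/20; 3/20+3/20→3/10; 3/20+4/25→31/100; 17/100+11/50→39/100; 3/10+31/100→61/100; 39/100+61/100→1. L = 69/25 ≈ 2.7600.
L − H = 2.7600 − 2.6781 = 0.082 bits.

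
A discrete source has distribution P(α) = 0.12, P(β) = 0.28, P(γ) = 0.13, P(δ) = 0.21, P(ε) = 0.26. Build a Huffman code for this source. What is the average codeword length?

2.25 bits/symbol

Repeatedly combine the two least-probable nodes; the expected code length is the sum of the merged weights.
merge 3/25 + 13/100 → 1/4
merge 21/100 + 1/4 → 23/50
merge 13/50 + 7/25 → 27/50
merge 23/50 + 27/50 → 1
L = 1/4 + 23/50 + 27/50 + 1 = 9/4 = 2.25 bits/symbol.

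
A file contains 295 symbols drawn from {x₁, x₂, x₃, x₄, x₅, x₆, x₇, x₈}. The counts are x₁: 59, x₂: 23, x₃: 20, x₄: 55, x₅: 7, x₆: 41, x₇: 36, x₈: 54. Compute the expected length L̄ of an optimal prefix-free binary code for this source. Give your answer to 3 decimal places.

2.875 bits/symbol

Probabilities are the counts divided by 295.
Repeatedly combine the two least-probable nodes; the expected code length is the sum of the merged weights.
merge 7/295 + 4/59 → 27/295
merge 23/295 + 27/295 → 10/59
merge 36/295 + 41/295 → 77/295
merge 10/59 + 54/295 → 104/295
merge 11/59 + 1/5 → 114/295
merge 77/295 + 104/295 → 181/295
merge 114/295 + 181/295 → 1
L = 27/295 + 10/59 + 77/295 + 104/295 + 114/295 + 181/295 + 1 = 848/295 ≈ 2.875 bits/symbol.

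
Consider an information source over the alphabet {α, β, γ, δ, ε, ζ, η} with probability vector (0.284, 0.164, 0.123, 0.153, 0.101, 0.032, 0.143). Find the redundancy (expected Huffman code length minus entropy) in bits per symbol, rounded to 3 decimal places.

0.061 bits

Entropy H = −Σ p log₂ p ≈ 2.6240 bits.
Huffman merges: 4/125+101/1000→133/1000; 123/1000+133/1000→32/125; 143/1000+153/1000→37/125; 41/250+32/125→21/50; 71/250+37/125→29/50; 21/50+29/50→1. L = 537/200 ≈ 2.6850.
L − H = 2.6850 − 2.6240 = 0.061 bits.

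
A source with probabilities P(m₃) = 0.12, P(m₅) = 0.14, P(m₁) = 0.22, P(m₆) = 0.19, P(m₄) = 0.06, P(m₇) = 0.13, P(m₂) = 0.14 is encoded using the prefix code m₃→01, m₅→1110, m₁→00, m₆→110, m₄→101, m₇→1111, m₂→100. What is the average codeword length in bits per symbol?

2.93 bits/symbol

L̄ = Σ pᵢ·ℓᵢ = 0.12·2 + 0.14·4 + 0.22·2 + 0.19·3 + 0.06·3 + 0.13·4 + 0.14·3 = 2.93 bits/symbol.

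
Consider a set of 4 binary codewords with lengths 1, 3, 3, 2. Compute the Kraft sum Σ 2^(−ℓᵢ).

1

With common denominator 2^3 = 8: Σ 2^(−ℓᵢ) = 4/8 + 1/8 + 1/8 + 2/8 = 8/8 = 1.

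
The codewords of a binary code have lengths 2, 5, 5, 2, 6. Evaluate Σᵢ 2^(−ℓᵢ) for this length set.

With common denominator 2^6 = 64: Σ 2^(−ℓᵢ) = 16/64 + 2/64 + 2/64 + 16/64 + 1/64 = 37/64 = 0.578125.

0.578125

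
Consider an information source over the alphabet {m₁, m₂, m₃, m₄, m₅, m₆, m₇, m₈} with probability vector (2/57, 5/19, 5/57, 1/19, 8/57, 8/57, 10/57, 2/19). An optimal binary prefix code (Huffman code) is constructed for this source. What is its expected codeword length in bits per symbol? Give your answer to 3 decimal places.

Repeatedly combine the two least-probable nodes; the expected code length is the sum of the merged weights.
merge 2/57 + 1/19 → 5/57
merge 5/57 + 5/57 → 10/57
merge 2/19 + 8/57 → 14/57
merge 8/57 + 10/57 → 6/19
merge 10/57 + 14/57 → 8/19
merge 5/19 + 6/19 → 11/19
merge 8/19 + 11/19 → 1
L = 5/57 + 10/57 + 14/57 + 6/19 + 8/19 + 11/19 + 1 = 161/57 ≈ 2.825 bits/symbol.

2.825 bits/symbol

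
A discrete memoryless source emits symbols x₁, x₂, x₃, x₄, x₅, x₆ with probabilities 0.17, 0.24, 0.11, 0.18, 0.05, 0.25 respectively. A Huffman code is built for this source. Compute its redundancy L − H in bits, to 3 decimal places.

0.050 bits

Entropy H = −Σ p log₂ p ≈ 2.4404 bits.
Huffman merges: 1/20+11/100→4/25; 4/25+17/100→33/100; 9/50+6/25→21/50; 1/4+33/100→29/50; 21/50+29/50→1. L = 249/100 ≈ 2.4900.
L − H = 2.4900 − 2.4404 = 0.050 bits.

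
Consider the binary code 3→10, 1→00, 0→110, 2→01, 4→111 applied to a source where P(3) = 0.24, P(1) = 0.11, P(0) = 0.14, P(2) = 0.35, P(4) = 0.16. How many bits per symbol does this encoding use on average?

2.3 bits/symbol

L̄ = Σ pᵢ·ℓᵢ = 0.24·2 + 0.11·2 + 0.14·3 + 0.35·2 + 0.16·3 = 2.3 bits/symbol.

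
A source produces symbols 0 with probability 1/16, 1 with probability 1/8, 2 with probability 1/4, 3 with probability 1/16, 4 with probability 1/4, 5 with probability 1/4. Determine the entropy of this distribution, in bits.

Each probability is a power of 1/2, so log₂(1/p) is an integer.
H = Σ p·log₂(1/p) = 1/16·4 + 1/8·3 + 1/4·2 + 1/16·4 + 1/4·2 + 1/4·2 = 2.375 bits.

2.375 bits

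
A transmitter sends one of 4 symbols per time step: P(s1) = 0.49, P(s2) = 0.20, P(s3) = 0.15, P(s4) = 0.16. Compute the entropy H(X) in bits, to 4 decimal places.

1.8022 bits

H = −Σ pᵢ log₂ pᵢ.
−0.49·log₂(0.49) = 0.5043
−0.20·log₂(0.20) = 0.4644
−0.15·log₂(0.15) = 0.4105
−0.16·log₂(0.16) = 0.4230
Sum ≈ 1.8022 → 1.8022 bits.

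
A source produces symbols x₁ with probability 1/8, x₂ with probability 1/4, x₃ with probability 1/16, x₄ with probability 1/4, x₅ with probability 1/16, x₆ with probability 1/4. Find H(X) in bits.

2.375 bits

Each probability is a power of 1/2, so log₂(1/p) is an integer.
H = Σ p·log₂(1/p) = 1/8·3 + 1/4·2 + 1/16·4 + 1/4·2 + 1/16·4 + 1/4·2 = 2.375 bits.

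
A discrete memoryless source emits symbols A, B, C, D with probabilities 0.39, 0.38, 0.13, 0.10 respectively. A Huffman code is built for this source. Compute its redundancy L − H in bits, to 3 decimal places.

Entropy H = −Σ p log₂ p ≈ 1.7751 bits.
Huffman merges: 1/10+13/100→23/100; 23/100+19/50→61/100; 39/100+61/100→1. L = 46/25 ≈ 1.8400.
L − H = 1.8400 − 1.7751 = 0.065 bits.

0.065 bits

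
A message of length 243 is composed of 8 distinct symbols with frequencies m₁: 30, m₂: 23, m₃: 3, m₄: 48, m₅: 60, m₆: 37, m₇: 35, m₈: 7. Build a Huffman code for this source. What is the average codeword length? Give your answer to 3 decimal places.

Probabilities are the counts divided by 243.
Repeatedly combine the two least-probable nodes; the expected code length is the sum of the merged weights.
merge 1/81 + 7/243 → 10/243
merge 10/243 + 23/243 → 11/81
merge 10/81 + 11/81 → 7/27
merge 35/243 + 37/243 → 8/27
merge 16/81 + 20/81 → 4/9
merge 7/27 + 8/27 → 5/9
merge 4/9 + 5/9 → 1
L = 10/243 + 11/81 + 7/27 + 8/27 + 4/9 + 5/9 + 1 = 664/243 ≈ 2.733 bits/symbol.

2.733 bits/symbol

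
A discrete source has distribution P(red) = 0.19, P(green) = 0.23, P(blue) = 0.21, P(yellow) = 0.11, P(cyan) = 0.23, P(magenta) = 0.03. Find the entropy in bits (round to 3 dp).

2.405 bits

H = −Σ pᵢ log₂ pᵢ.
−0.19·log₂(0.19) = 0.4552
−0.23·log₂(0.23) = 0.4877
−0.21·log₂(0.21) = 0.4728
−0.11·log₂(0.11) = 0.3503
−0.23·log₂(0.23) = 0.4877
−0.03·log₂(0.03) = 0.1518
Sum ≈ 2.4054 → 2.405 bits.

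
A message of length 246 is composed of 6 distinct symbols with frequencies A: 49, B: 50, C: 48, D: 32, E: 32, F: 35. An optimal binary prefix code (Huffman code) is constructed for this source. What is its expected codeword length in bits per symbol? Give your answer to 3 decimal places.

Probabilities are the counts divided by 246.
Repeatedly combine the two least-probable nodes; the expected code length is the sum of the merged weights.
merge 16/123 + 16/123 → 32/123
merge 35/246 + 8/41 → 83/246
merge 49/246 + 25/123 → 33/82
merge 32/123 + 83/246 → 49/82
merge 33/82 + 49/82 → 1
L = 32/123 + 83/246 + 33/82 + 49/82 + 1 = 213/82 ≈ 2.598 bits/symbol.

2.598 bits/symbol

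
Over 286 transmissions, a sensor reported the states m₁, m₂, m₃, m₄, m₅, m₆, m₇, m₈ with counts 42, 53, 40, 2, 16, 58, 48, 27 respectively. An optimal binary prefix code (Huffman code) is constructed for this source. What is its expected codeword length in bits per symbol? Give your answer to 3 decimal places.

Probabilities are the counts divided by 286.
Repeatedly combine the two least-probable nodes; the expected code length is the sum of the merged weights.
merge 1/143 + 8/143 → 9/143
merge 9/143 + 27/286 → 45/286
merge 20/143 + 21/143 → 41/143
merge 45/286 + 24/143 → 93/286
merge 53/286 + 29/143 → 111/286
merge 41/143 + 93/286 → 175/286
merge 111/286 + 175/286 → 1
L = 9/143 + 45/286 + 41/143 + 93/286 + 111/286 + 175/286 + 1 = 405/143 ≈ 2.832 bits/symbol.

2.832 bits/symbol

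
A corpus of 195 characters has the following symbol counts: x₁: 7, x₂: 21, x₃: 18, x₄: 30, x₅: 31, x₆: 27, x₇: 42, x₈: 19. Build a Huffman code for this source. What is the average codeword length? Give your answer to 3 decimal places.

2.913 bits/symbol

Probabilities are the counts divided by 195.
Repeatedly combine the two least-probable nodes; the expected code length is the sum of the merged weights.
merge 7/195 + 6/65 → 5/39
merge 19/195 + 7/65 → 8/39
merge 5/39 + 9/65 → 4/15
merge 2/13 + 31/195 → 61/195
merge 8/39 + 14/65 → 82/195
merge 4/15 + 61/195 → 113/195
merge 82/195 + 113/195 → 1
L = 5/39 + 8/39 + 4/15 + 61/195 + 82/195 + 113/195 + 1 = 568/195 ≈ 2.913 bits/symbol.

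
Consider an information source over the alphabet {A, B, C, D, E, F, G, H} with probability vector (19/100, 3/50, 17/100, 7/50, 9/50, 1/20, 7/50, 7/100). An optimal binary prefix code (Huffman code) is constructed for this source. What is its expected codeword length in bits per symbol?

Repeatedly combine the two least-probable nodes; the expected code length is the sum of the merged weights.
merge 1/20 + 3/50 → 11/100
merge 7/100 + 11/100 → 9/50
merge 7/50 + 7/50 → 7/25
merge 17/100 + 9/50 → 7/20
merge 9/50 + 19/100 → 37/100
merge 7/25 + 7/20 → 63/100
merge 37/100 + 63/100 → 1
L = 11/100 + 9/50 + 7/25 + 7/20 + 37/100 + 63/100 + 1 = 73/25 = 2.92 bits/symbol.

2.92 bits/symbol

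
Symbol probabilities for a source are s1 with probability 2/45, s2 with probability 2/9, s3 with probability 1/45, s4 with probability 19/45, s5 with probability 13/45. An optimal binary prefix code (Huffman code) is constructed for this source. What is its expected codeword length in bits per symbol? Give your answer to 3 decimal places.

Repeatedly combine the two least-probable nodes; the expected code length is the sum of the merged weights.
merge 1/45 + 2/45 → 1/15
merge 1/15 + 2/9 → 13/45
merge 13/45 + 13/45 → 26/45
merge 19/45 + 26/45 → 1
L = 1/15 + 13/45 + 26/45 + 1 = 29/15 ≈ 1.933 bits/symbol.

1.933 bits/symbol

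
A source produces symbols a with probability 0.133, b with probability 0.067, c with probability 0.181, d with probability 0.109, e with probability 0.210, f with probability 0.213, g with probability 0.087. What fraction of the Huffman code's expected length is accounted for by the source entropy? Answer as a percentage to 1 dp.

98.8%

Entropy H = −Σ p log₂ p ≈ 2.6978 bits.
Huffman merges: 67/1000+87/1000→77/500; 109/1000+133/1000→121/500; 77/500+181/1000→67/200; 21/100+213/1000→423/1000; 121/500+67/200→577/1000; 423/1000+577/1000→1. L = 2731/1000 ≈ 2.7310.
Efficiency = H/L = 2.6978/2.7310 = 98.8%.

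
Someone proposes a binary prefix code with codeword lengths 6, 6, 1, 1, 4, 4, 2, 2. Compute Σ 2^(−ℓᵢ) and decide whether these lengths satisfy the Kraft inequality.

1.65625; no

With common denominator 2^6 = 64: Σ 2^(−ℓᵢ) = 1/64 + 1/64 + 32/64 + 32/64 + 4/64 + 4/64 + 16/64 + 16/64 = 106/64 = 1.65625.
Kraft's inequality requires Σ ≤ 1; here Σ = 1.65625 > 1, so no such prefix code exists.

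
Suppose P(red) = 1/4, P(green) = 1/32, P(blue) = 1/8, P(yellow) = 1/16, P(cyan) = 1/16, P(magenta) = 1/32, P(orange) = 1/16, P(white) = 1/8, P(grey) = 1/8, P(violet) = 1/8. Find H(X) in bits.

3.0625 bits

Each probability is a power of 1/2, so log₂(1/p) is an integer.
H = Σ p·log₂(1/p) = 1/4·2 + 1/32·5 + 1/8·3 + 1/16·4 + 1/16·4 + 1/32·5 + 1/16·4 + 1/8·3 + 1/8·3 + 1/8·3 = 3.0625 bits.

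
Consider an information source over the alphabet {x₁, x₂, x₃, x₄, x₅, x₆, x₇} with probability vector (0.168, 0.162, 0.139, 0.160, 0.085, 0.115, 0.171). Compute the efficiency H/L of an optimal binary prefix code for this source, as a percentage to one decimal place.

Entropy H = −Σ p log₂ p ≈ 2.7733 bits.
Huffman merges: 17/200+23/200→1/5; 139/1000+4/25→299/1000; 81/500+21/125→33/100; 171/1000+1/5→371/1000; 299/1000+33/100→629/1000; 371/1000+629/1000→1. L = 2829/1000 ≈ 2.8290.
Efficiency = H/L = 2.7733/2.8290 = 98.0%.

98.0%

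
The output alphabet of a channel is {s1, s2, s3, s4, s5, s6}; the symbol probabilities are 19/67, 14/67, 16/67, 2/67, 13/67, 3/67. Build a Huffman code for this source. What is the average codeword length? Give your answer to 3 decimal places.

2.343 bits/symbol

Repeatedly combine the two least-probable nodes; the expected code length is the sum of the merged weights.
merge 2/67 + 3/67 → 5/67
merge 5/67 + 13/67 → 18/67
merge 14/67 + 16/67 → 30/67
merge 18/67 + 19/67 → 37/67
merge 30/67 + 37/67 → 1
L = 5/67 + 18/67 + 30/67 + 37/67 + 1 = 157/67 ≈ 2.343 bits/symbol.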